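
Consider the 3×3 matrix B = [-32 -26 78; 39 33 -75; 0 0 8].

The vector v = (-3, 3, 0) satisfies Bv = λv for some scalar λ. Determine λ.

Compute Bv: B·(-3, 3, 0) = (18, -18, 0).
Since Bv = λv, compare component 1: 18 = λ·-3, so λ = -6.

-6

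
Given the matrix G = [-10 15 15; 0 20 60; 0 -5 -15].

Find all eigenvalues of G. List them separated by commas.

-10, 0, 5

The characteristic polynomial is p(λ) = det(λI - G).
Expanding the 3×3 determinant: p(λ) = λ^3 + 5λ^2 - 50λ.
Try λ = -10: p(-10) = 0, so -10 is a root.
Factor out (λ + 10): p(λ) = (λ + 10)·(λ^2 - 5λ).
The quadratic factors as λ·(λ - 5).
Eigenvalues: -10, 0, 5.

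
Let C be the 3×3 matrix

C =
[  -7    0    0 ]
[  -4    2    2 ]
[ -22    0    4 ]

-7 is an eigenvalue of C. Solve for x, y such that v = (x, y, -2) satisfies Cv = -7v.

We need (C + 7I)v = 0.
C + 7I = [[0, 0, 0], [-4, 9, 2], [-22, 0, 11]].
Row 1: (0)·x + (0)·y + (0)·-2 = 0
Row 2: (-4)·x + (9)·y + (2)·-2 = 0
Row 3: (-22)·x + (0)·y + (11)·-2 = 0
Solving gives x = -1, y = 0.
Check: C·(-1, 0, -2) = (7, 0, 14) = -7·(-1, 0, -2).

-1, 0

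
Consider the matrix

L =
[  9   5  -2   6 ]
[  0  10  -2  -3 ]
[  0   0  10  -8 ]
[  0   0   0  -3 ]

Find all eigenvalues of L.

L is upper triangular, so its eigenvalues are the diagonal entries.
Diagonal: 9, 10, 10, -3.

-3, 9, 10, 10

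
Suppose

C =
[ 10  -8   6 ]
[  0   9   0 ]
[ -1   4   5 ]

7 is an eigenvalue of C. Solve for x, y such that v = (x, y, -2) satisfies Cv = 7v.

We need (C - 7I)v = 0.
C - 7I = [[3, -8, 6], [0, 2, 0], [-1, 4, -2]].
Row 1: (3)·x + (-8)·y + (6)·-2 = 0
Row 2: (0)·x + (2)·y + (0)·-2 = 0
Row 3: (-1)·x + (4)·y + (-2)·-2 = 0
Solving gives x = 4, y = 0.
Check: C·(4, 0, -2) = (28, 0, -14) = 7·(4, 0, -2).

4, 0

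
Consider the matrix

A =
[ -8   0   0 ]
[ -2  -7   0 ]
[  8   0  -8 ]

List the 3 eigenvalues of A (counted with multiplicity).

-8, -8, -7

A is lower triangular, so its eigenvalues are the diagonal entries.
Diagonal: -8, -7, -8.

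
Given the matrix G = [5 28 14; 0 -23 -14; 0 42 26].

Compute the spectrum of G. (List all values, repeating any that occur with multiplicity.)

Set up det(λI - G) = 0.
Expanding along the first row, p(λ) = λ^3 - 8λ^2 + 5λ + 50.
Try λ = -2: p(-2) = 0, so -2 is a root.
Factor out (λ + 2): p(λ) = (λ + 2)·(λ^2 - 10λ + 25).
The quadratic factor is (λ - 5)^2.
Eigenvalues: -2, 5, 5.

-2, 5, 5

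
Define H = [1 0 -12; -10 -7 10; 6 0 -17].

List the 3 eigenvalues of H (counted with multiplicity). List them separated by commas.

Set up det(sI - H) = 0.
Expanding along the first row, p(s) = s^3 + 23s^2 + 167s + 385.
Try s = -7: p(-7) = 0, so -7 is a root.
Dividing by (s + 7) leaves s^2 + 16s + 55.
The quadratic factors as (s + 11)·(s + 5).
Eigenvalues: -11, -7, -5.

-11, -7, -5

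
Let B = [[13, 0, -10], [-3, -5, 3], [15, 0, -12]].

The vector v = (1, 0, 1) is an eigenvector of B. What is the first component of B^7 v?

First find the eigenvalue: Bv = (3, 0, 3) = 3·(1, 0, 1), so λ = 3.
Then B^7 v = λ^7·v = 3^7·(1, 0, 1) = 2187·(1, 0, 1) = (2187, 0, 2187).

2187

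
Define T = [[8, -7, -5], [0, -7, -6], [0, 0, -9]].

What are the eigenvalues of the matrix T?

-9, -7, 8

T is upper triangular, so its eigenvalues are the diagonal entries.
Diagonal: 8, -7, -9.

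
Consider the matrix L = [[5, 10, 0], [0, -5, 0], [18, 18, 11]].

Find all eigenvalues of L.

Compute the characteristic polynomial p(λ) = det(λI - L).
Cofactor expansion gives p(λ) = λ^3 - 11λ^2 - 25λ + 275.
Since p(5) = 0, λ = 5 is a root.
Factor out (λ - 5): p(λ) = (λ - 5)·(λ^2 - 6λ - 55).
The quadratic factors as (λ + 5)·(λ - 11).
Eigenvalues: -5, 5, 11.

-5, 5, 11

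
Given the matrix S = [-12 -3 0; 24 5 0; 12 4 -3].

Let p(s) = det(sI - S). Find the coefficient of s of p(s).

33

p(s) = s^3 + 10s^2 + 33s + 36.
The coefficient of s is 33.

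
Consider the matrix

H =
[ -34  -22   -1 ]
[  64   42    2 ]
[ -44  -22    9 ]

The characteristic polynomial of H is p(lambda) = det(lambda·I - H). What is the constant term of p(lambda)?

180

p(lambda) = lambda^3 - 17·lambda^2 + 52·lambda + 180.
The constant term is 180.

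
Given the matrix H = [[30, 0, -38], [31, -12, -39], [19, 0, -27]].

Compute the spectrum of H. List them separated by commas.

-12, -8, 11

Compute the characteristic polynomial p(lambda) = det(lambda·I - H).
Expanding the 3×3 determinant: p(lambda) = lambda^3 + 9·lambda^2 - 124·lambda - 1056.
Rational-root test: lambda = -12 gives p(-12) = 0.
Factor out (lambda + 12): p(lambda) = (lambda + 12)·(lambda^2 - 3·lambda - 88).
The quadratic factors as (lambda + 8)·(lambda - 11).
Eigenvalues: -12, -8, 11.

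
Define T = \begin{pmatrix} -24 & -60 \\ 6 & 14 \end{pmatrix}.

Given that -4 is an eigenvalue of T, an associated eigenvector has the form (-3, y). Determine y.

1

We need (T + 4I)v = 0.
T + 4I = [[-20, -60], [6, 18]].
Row 1: (-20)·-3 + (-60)·y = 0
Row 2: (6)·-3 + (18)·y = 0
Solving gives y = 1.
Check: T·(-3, 1) = (12, -4) = -4·(-3, 1).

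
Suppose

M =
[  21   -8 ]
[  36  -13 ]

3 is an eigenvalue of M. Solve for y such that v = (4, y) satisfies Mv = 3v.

9

We need (M - 3I)v = 0.
M - 3I = [[18, -8], [36, -16]].
Row 1: (18)·4 + (-8)·y = 0
Row 2: (36)·4 + (-16)·y = 0
Solving gives y = 9.
Check: M·(4, 9) = (12, 27) = 3·(4, 9).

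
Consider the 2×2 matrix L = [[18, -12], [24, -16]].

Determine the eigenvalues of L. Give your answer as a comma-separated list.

det(L - sI) = (18 - s)(-16 - s) - (-12)·(24) = s^2 - 2s.
This factors as s·(s - 2) = 0.
Eigenvalues: 0, 2.

0, 2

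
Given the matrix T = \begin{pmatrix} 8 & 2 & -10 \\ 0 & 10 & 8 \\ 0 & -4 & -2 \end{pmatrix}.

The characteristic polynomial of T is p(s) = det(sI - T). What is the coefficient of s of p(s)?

76

p(s) = s^3 - 16s^2 + 76s - 96.
The coefficient of s is 76.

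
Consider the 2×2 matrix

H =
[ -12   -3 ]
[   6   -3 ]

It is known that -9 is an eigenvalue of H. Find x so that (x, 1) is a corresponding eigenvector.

-1

We need (H + 9I)v = 0.
H + 9I = [[-3, -3], [6, 6]].
Row 1: (-3)·x + (-3)·1 = 0
Row 2: (6)·x + (6)·1 = 0
Solving gives x = -1.
Check: H·(-1, 1) = (9, -9) = -9·(-1, 1).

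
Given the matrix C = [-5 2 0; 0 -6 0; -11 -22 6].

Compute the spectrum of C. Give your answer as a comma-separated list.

Compute the characteristic polynomial p(λ) = det(λI - C).
Cofactor expansion gives p(λ) = λ^3 + 5λ^2 - 36λ - 180.
Try λ = 6: p(6) = 0, so 6 is a root.
Dividing by (λ - 6) leaves λ^2 + 11λ + 30.
The quadratic factors as (λ + 6)·(λ + 5).
Eigenvalues: -6, -5, 6.

-6, -5, 6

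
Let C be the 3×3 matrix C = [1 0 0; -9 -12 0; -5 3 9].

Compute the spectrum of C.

C is lower triangular, so its eigenvalues are the diagonal entries.
Diagonal: 1, -12, 9.

-12, 1, 9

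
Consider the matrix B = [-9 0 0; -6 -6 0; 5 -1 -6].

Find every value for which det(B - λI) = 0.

-9, -6, -6

B is lower triangular, so its eigenvalues are the diagonal entries.
Diagonal: -9, -6, -6.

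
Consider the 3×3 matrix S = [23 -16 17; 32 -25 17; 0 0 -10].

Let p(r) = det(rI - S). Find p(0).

-630

p(0) = det(0·I − S) = det(−S) = (−1)^3·det(S).
det(S) = 630, so p(0) = -630.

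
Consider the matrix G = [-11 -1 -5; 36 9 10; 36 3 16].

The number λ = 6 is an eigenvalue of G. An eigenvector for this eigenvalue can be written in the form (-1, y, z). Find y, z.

2, 3

We need (G - 6I)v = 0.
G - 6I = [[-17, -1, -5], [36, 3, 10], [36, 3, 10]].
Row 1: (-17)·-1 + (-1)·y + (-5)·z = 0
Row 2: (36)·-1 + (3)·y + (10)·z = 0
Row 3: (36)·-1 + (3)·y + (10)·z = 0
Solving gives y = 2, z = 3.
Check: G·(-1, 2, 3) = (-6, 12, 18) = 6·(-1, 2, 3).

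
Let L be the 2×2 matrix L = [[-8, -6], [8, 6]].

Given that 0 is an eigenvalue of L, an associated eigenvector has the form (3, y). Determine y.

We need (L)v = 0.
L = [[-8, -6], [8, 6]].
Row 1: (-8)·3 + (-6)·y = 0
Row 2: (8)·3 + (6)·y = 0
Solving gives y = -4.
Check: L·(3, -4) = (0, 0) = 0·(3, -4).

-4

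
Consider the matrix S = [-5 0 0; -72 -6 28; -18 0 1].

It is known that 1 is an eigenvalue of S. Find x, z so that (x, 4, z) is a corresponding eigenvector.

We need (S - 1I)v = 0.
S - 1I = [[-6, 0, 0], [-72, -7, 28], [-18, 0, 0]].
Row 1: (-6)·x + (0)·4 + (0)·z = 0
Row 2: (-72)·x + (-7)·4 + (28)·z = 0
Row 3: (-18)·x + (0)·4 + (0)·z = 0
Solving gives x = 0, z = 1.
Check: S·(0, 4, 1) = (0, 4, 1) = 1·(0, 4, 1).

0, 1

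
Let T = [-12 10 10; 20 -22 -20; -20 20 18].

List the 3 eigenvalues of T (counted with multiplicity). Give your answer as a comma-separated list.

-12, -2, -2

The characteristic polynomial is p(t) = det(tI - T).
Expanding the 3×3 determinant: p(t) = t^3 + 16t^2 + 52t + 48.
Since p(-2) = 0, t = -2 is a root.
Dividing by (t + 2) leaves t^2 + 14t + 24.
The quadratic factors as (t + 12)·(t + 2).
Eigenvalues: -12, -2, -2.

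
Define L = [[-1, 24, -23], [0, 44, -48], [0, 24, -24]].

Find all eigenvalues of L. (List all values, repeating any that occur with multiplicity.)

-1, 8, 12

Set up det(sI - L) = 0.
Cofactor expansion gives p(s) = s^3 - 19s^2 + 76s + 96.
Rational-root test: s = 8 gives p(8) = 0.
Dividing by (s - 8) leaves s^2 - 11s - 12.
The quadratic factors as (s + 1)·(s - 12).
Eigenvalues: -1, 8, 12.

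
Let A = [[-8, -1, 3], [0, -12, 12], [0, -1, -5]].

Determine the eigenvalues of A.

-9, -8, -8

The characteristic polynomial is p(r) = det(rI - A).
Cofactor expansion gives p(r) = r^3 + 25r^2 + 208r + 576.
Try r = -8: p(-8) = 0, so -8 is a root.
Dividing by (r + 8) leaves r^2 + 17r + 72.
The quadratic factors as (r + 9)·(r + 8).
Eigenvalues: -9, -8, -8.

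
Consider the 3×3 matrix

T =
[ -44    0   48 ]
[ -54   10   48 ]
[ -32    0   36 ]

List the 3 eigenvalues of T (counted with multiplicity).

-12, 4, 10

Set up det(lambda·I - T) = 0.
Expanding the 3×3 determinant: p(lambda) = lambda^3 - 2·lambda^2 - 128·lambda + 480.
Rational-root test: lambda = -12 gives p(-12) = 0.
Dividing by (lambda + 12) leaves lambda^2 - 14·lambda + 40.
The quadratic factors as (lambda - 4)·(lambda - 10).
Eigenvalues: -12, 4, 10.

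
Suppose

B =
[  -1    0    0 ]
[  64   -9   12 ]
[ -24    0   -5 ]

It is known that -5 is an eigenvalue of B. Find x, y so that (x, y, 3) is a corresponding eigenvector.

We need (B + 5I)v = 0.
B + 5I = [[4, 0, 0], [64, -4, 12], [-24, 0, 0]].
Row 1: (4)·x + (0)·y + (0)·3 = 0
Row 2: (64)·x + (-4)·y + (12)·3 = 0
Row 3: (-24)·x + (0)·y + (0)·3 = 0
Solving gives x = 0, y = 9.
Check: B·(0, 9, 3) = (0, -45, -15) = -5·(0, 9, 3).

0, 9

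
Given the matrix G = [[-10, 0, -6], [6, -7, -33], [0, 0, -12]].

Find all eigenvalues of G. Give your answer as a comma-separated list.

-12, -10, -7

Set up det(lambda·I - G) = 0.
Expanding the 3×3 determinant: p(lambda) = lambda^3 + 29·lambda^2 + 274·lambda + 840.
Try lambda = -12: p(-12) = 0, so -12 is a root.
Factor out (lambda + 12): p(lambda) = (lambda + 12)·(lambda^2 + 17·lambda + 70).
The quadratic factors as (lambda + 10)·(lambda + 7).
Eigenvalues: -12, -10, -7.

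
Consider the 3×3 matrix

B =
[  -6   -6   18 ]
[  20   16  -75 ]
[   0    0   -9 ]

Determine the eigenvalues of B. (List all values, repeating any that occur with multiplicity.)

Compute the characteristic polynomial p(r) = det(rI - B).
Expanding along the first row, p(r) = r^3 - r^2 - 66r + 216.
Since p(6) = 0, r = 6 is a root.
Dividing by (r - 6) leaves r^2 + 5r - 36.
The quadratic factors as (r + 9)·(r - 4).
Eigenvalues: -9, 4, 6.

-9, 4, 6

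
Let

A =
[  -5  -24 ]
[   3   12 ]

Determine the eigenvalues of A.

det(A - tI) = (-5 - t)(12 - t) - (-24)·(3) = t^2 - 7t + 12.
This factors as (t - 3)·(t - 4) = 0.
Eigenvalues: 3, 4.

3, 4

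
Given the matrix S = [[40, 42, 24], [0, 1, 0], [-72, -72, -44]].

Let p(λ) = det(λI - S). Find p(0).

32

p(0) = det(0·I − S) = det(−S) = (−1)^3·det(S).
det(S) = -32, so p(0) = 32.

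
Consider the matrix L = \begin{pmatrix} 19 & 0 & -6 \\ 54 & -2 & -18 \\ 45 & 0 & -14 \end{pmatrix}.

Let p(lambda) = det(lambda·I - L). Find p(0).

8

p(0) = det(0·I − L) = det(−L) = (−1)^3·det(L).
det(L) = -8, so p(0) = 8.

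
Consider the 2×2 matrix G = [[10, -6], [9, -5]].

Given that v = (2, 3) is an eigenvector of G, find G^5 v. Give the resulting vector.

(2, 3)

First find the eigenvalue: Gv = (2, 3) = 1·(2, 3), so λ = 1.
Then G^5 v = λ^5·v = 1^5·(2, 3) = 1·(2, 3) = (2, 3).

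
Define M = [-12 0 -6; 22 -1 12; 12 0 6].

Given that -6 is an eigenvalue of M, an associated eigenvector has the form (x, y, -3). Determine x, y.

We need (M + 6I)v = 0.
M + 6I = [[-6, 0, -6], [22, 5, 12], [12, 0, 12]].
Row 1: (-6)·x + (0)·y + (-6)·-3 = 0
Row 2: (22)·x + (5)·y + (12)·-3 = 0
Row 3: (12)·x + (0)·y + (12)·-3 = 0
Solving gives x = 3, y = -6.
Check: M·(3, -6, -3) = (-18, 36, 18) = -6·(3, -6, -3).

3, -6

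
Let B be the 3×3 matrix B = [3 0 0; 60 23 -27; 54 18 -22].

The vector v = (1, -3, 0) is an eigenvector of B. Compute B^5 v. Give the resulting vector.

(243, -729, 0)

First find the eigenvalue: Bv = (3, -9, 0) = 3·(1, -3, 0), so λ = 3.
Then B^5 v = λ^5·v = 3^5·(1, -3, 0) = 243·(1, -3, 0) = (243, -729, 0).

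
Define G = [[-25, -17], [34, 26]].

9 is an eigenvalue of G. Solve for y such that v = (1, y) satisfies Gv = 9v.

-2

We need (G - 9I)v = 0.
G - 9I = [[-34, -17], [34, 17]].
Row 1: (-34)·1 + (-17)·y = 0
Row 2: (34)·1 + (17)·y = 0
Solving gives y = -2.
Check: G·(1, -2) = (9, -18) = 9·(1, -2).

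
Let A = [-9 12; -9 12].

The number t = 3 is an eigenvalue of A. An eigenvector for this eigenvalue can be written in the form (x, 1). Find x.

We need (A - 3I)v = 0.
A - 3I = [[-12, 12], [-9, 9]].
Row 1: (-12)·x + (12)·1 = 0
Row 2: (-9)·x + (9)·1 = 0
Solving gives x = 1.
Check: A·(1, 1) = (3, 3) = 3·(1, 1).

1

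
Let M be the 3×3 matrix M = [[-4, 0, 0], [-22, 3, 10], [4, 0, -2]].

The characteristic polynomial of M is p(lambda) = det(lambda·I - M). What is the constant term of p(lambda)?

-24

p(lambda) = lambda^3 + 3·lambda^2 - 10·lambda - 24.
The constant term is -24.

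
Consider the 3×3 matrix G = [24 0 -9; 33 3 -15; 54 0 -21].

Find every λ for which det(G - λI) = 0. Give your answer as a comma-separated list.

Compute the characteristic polynomial p(lambda) = det(lambda·I - G).
Expanding along the first row, p(lambda) = lambda^3 - 6·lambda^2 - 9·lambda + 54.
Try lambda = 6: p(6) = 0, so 6 is a root.
Dividing by (lambda - 6) leaves lambda^2 - 9.
The quadratic factors as (lambda + 3)·(lambda - 3).
Eigenvalues: -3, 3, 6.

-3, 3, 6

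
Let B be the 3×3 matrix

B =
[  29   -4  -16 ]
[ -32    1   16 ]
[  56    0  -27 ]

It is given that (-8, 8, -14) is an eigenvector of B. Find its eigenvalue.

Compute Bv: B·(-8, 8, -14) = (-40, 40, -70).
Since Bv = λv, compare component 1: -40 = λ·-8, so λ = 5.

5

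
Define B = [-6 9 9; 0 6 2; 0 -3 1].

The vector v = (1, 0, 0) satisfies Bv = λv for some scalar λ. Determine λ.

Compute Bv: B·(1, 0, 0) = (-6, 0, 0).
Since Bv = λv, compare component 1: -6 = λ·1, so λ = -6.

-6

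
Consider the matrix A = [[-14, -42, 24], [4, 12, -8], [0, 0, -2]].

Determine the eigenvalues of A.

-2, -2, 0

Set up det(lambda·I - A) = 0.
Cofactor expansion gives p(lambda) = lambda^3 + 4·lambda^2 + 4·lambda.
Since p(0) = 0, lambda = 0 is a root.
Factor out lambda: p(lambda) = lambda·(lambda^2 + 4·lambda + 4).
The quadratic factor is (lambda + 2)^2.
Eigenvalues: -2, -2, 0.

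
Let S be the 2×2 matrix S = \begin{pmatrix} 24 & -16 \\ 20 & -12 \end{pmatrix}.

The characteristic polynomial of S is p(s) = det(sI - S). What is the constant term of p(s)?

p(s) = s^2 - 12s + 32.
The constant term is 32.

32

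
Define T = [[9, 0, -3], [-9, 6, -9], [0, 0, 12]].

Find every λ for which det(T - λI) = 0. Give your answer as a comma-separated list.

6, 9, 12

Compute the characteristic polynomial p(s) = det(sI - T).
Expanding the 3×3 determinant: p(s) = s^3 - 27s^2 + 234s - 648.
Rational-root test: s = 9 gives p(9) = 0.
Factor out (s - 9): p(s) = (s - 9)·(s^2 - 18s + 72).
The quadratic factors as (s - 6)·(s - 12).
Eigenvalues: 6, 9, 12.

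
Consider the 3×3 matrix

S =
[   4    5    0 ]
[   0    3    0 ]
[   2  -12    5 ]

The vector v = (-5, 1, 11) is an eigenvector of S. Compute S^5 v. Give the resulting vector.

(-1215, 243, 2673)

First find the eigenvalue: Sv = (-15, 3, 33) = 3·(-5, 1, 11), so λ = 3.
Then S^5 v = λ^5·v = 3^5·(-5, 1, 11) = 243·(-5, 1, 11) = (-1215, 243, 2673).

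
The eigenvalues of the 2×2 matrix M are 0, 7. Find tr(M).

7

trace(M) is the sum of the eigenvalues: (0) + (7) = 7.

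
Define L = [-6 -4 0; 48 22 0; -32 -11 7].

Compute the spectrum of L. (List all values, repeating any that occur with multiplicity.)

6, 7, 10

Set up det(μI - L) = 0.
Cofactor expansion gives p(μ) = μ^3 - 23μ^2 + 172μ - 420.
Rational-root test: μ = 6 gives p(6) = 0.
Dividing by (μ - 6) leaves μ^2 - 17μ + 70.
The quadratic factors as (μ - 7)·(μ - 10).
Eigenvalues: 6, 7, 10.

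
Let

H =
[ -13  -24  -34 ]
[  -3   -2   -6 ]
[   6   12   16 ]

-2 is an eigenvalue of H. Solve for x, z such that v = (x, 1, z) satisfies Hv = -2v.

4, -2

We need (H + 2I)v = 0.
H + 2I = [[-11, -24, -34], [-3, 0, -6], [6, 12, 18]].
Row 1: (-11)·x + (-24)·1 + (-34)·z = 0
Row 2: (-3)·x + (0)·1 + (-6)·z = 0
Row 3: (6)·x + (12)·1 + (18)·z = 0
Solving gives x = 4, z = -2.
Check: H·(4, 1, -2) = (-8, -2, 4) = -2·(4, 1, -2).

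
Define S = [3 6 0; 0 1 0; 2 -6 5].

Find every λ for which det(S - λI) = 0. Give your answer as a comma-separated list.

Set up det(tI - S) = 0.
Expanding the 3×3 determinant: p(t) = t^3 - 9t^2 + 23t - 15.
Try t = 3: p(3) = 0, so 3 is a root.
Factor out (t - 3): p(t) = (t - 3)·(t^2 - 6t + 5).
The quadratic factors as (t - 1)·(t - 5).
Eigenvalues: 1, 3, 5.

1, 3, 5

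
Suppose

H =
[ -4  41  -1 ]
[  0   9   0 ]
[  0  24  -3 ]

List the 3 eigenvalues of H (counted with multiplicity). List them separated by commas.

Compute the characteristic polynomial p(λ) = det(λI - H).
Expanding the 3×3 determinant: p(λ) = λ^3 - 2λ^2 - 51λ - 108.
Try λ = -4: p(-4) = 0, so -4 is a root.
Dividing by (λ + 4) leaves λ^2 - 6λ - 27.
The quadratic factors as (λ + 3)·(λ - 9).
Eigenvalues: -4, -3, 9.

-4, -3, 9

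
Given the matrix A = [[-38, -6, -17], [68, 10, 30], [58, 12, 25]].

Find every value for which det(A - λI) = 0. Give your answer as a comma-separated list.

Set up det(λI - A) = 0.
Cofactor expansion gives p(λ) = λ^3 + 3λ^2 - 46λ + 72.
Since p(2) = 0, λ = 2 is a root.
Dividing by (λ - 2) leaves λ^2 + 5λ - 36.
The quadratic factors as (λ + 9)·(λ - 4).
Eigenvalues: -9, 2, 4.

-9, 2, 4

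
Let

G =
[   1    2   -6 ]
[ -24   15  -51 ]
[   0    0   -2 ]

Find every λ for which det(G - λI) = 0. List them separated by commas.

-2, 7, 9

Compute the characteristic polynomial p(t) = det(tI - G).
Expanding the 3×3 determinant: p(t) = t^3 - 14t^2 + 31t + 126.
Try t = -2: p(-2) = 0, so -2 is a root.
Dividing by (t + 2) leaves t^2 - 16t + 63.
The quadratic factors as (t - 7)·(t - 9).
Eigenvalues: -2, 7, 9.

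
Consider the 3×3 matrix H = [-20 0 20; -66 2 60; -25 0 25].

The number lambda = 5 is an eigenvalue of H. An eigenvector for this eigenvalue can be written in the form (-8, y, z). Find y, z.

-24, -10

We need (H - 5I)v = 0.
H - 5I = [[-25, 0, 20], [-66, -3, 60], [-25, 0, 20]].
Row 1: (-25)·-8 + (0)·y + (20)·z = 0
Row 2: (-66)·-8 + (-3)·y + (60)·z = 0
Row 3: (-25)·-8 + (0)·y + (20)·z = 0
Solving gives y = -24, z = -10.
Check: H·(-8, -24, -10) = (-40, -120, -50) = 5·(-8, -24, -10).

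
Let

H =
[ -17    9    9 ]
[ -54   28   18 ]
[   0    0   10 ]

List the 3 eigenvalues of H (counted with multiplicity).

1, 10, 10

Compute the characteristic polynomial p(μ) = det(μI - H).
Cofactor expansion gives p(μ) = μ^3 - 21μ^2 + 120μ - 100.
Since p(10) = 0, μ = 10 is a root.
Dividing by (μ - 10) leaves μ^2 - 11μ + 10.
The quadratic factors as (μ - 1)·(μ - 10).
Eigenvalues: 1, 10, 10.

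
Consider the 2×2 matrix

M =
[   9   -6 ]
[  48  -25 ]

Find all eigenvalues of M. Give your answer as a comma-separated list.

det(M - lambda·I) = (9 - lambda)(-25 - lambda) - (-6)·(48) = lambda^2 + 16·lambda + 63.
This factors as (lambda + 9)·(lambda + 7) = 0.
Eigenvalues: -9, -7.

-9, -7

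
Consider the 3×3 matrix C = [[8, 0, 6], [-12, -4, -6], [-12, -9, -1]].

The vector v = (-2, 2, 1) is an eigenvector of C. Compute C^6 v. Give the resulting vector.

First find the eigenvalue: Cv = (-10, 10, 5) = 5·(-2, 2, 1), so λ = 5.
Then C^6 v = λ^6·v = 5^6·(-2, 2, 1) = 15625·(-2, 2, 1) = (-31250, 31250, 15625).

(-31250, 31250, 15625)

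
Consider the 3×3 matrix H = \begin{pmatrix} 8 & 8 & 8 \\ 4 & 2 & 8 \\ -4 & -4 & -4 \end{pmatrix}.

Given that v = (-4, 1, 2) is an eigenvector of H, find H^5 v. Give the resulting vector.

First find the eigenvalue: Hv = (-8, 2, 4) = 2·(-4, 1, 2), so λ = 2.
Then H^5 v = λ^5·v = 2^5·(-4, 1, 2) = 32·(-4, 1, 2) = (-128, 32, 64).

(-128, 32, 64)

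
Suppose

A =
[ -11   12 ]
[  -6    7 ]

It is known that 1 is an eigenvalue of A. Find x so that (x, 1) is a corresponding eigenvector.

1

We need (A - 1I)v = 0.
A - 1I = [[-12, 12], [-6, 6]].
Row 1: (-12)·x + (12)·1 = 0
Row 2: (-6)·x + (6)·1 = 0
Solving gives x = 1.
Check: A·(1, 1) = (1, 1) = 1·(1, 1).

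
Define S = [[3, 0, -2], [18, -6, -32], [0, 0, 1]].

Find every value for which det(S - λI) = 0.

-6, 1, 3

Set up det(λI - S) = 0.
Cofactor expansion gives p(λ) = λ^3 + 2λ^2 - 21λ + 18.
Try λ = -6: p(-6) = 0, so -6 is a root.
Dividing by (λ + 6) leaves λ^2 - 4λ + 3.
The quadratic factors as (λ - 1)·(λ - 3).
Eigenvalues: -6, 1, 3.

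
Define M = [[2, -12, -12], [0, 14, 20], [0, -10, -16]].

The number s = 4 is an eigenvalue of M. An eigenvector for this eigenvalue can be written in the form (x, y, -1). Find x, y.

-6, 2

We need (M - 4I)v = 0.
M - 4I = [[-2, -12, -12], [0, 10, 20], [0, -10, -20]].
Row 1: (-2)·x + (-12)·y + (-12)·-1 = 0
Row 2: (0)·x + (10)·y + (20)·-1 = 0
Row 3: (0)·x + (-10)·y + (-20)·-1 = 0
Solving gives x = -6, y = 2.
Check: M·(-6, 2, -1) = (-24, 8, -4) = 4·(-6, 2, -1).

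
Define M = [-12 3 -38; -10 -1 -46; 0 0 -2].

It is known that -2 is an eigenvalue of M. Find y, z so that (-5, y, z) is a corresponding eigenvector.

-4, 1

We need (M + 2I)v = 0.
M + 2I = [[-10, 3, -38], [-10, 1, -46], [0, 0, 0]].
Row 1: (-10)·-5 + (3)·y + (-38)·z = 0
Row 2: (-10)·-5 + (1)·y + (-46)·z = 0
Row 3: (0)·-5 + (0)·y + (0)·z = 0
Solving gives y = -4, z = 1.
Check: M·(-5, -4, 1) = (10, 8, -2) = -2·(-5, -4, 1).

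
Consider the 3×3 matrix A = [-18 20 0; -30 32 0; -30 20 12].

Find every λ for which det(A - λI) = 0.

Set up det(λI - A) = 0.
Expanding the 3×3 determinant: p(λ) = λ^3 - 26λ^2 + 192λ - 288.
Try λ = 2: p(2) = 0, so 2 is a root.
Dividing by (λ - 2) leaves λ^2 - 24λ + 144.
The quadratic factor is (λ - 12)^2.
Eigenvalues: 2, 12, 12.

2, 12, 12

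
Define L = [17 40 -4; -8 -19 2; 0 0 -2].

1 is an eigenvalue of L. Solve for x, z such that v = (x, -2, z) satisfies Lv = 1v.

We need (L - 1I)v = 0.
L - 1I = [[16, 40, -4], [-8, -20, 2], [0, 0, -3]].
Row 1: (16)·x + (40)·-2 + (-4)·z = 0
Row 2: (-8)·x + (-20)·-2 + (2)·z = 0
Row 3: (0)·x + (0)·-2 + (-3)·z = 0
Solving gives x = 5, z = 0.
Check: L·(5, -2, 0) = (5, -2, 0) = 1·(5, -2, 0).

5, 0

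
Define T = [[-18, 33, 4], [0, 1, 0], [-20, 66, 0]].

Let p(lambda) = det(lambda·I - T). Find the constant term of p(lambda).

-80

p(lambda) = lambda^3 + 17·lambda^2 + 62·lambda - 80.
The constant term is -80.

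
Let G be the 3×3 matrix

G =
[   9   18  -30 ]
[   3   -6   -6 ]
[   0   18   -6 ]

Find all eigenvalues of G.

The characteristic polynomial is p(t) = det(tI - G).
Expanding the 3×3 determinant: p(t) = t^3 + 3t^2 - 18t.
Since p(0) = 0, t = 0 is a root.
Factor out t: p(t) = t·(t^2 + 3t - 18).
The quadratic factors as (t + 6)·(t - 3).
Eigenvalues: -6, 0, 3.

-6, 0, 3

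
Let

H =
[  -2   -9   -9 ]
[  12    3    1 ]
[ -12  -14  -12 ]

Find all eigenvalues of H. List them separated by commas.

-11, -2, 2

Compute the characteristic polynomial p(λ) = det(λI - H).
Expanding along the first row, p(λ) = λ^3 + 11λ^2 - 4λ - 44.
Try λ = -11: p(-11) = 0, so -11 is a root.
Dividing by (λ + 11) leaves λ^2 - 4.
The quadratic factors as (λ + 2)·(λ - 2).
Eigenvalues: -11, -2, 2.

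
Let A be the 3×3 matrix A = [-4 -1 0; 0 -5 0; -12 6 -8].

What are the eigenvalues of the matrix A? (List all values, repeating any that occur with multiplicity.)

Set up det(tI - A) = 0.
Expanding along the first row, p(t) = t^3 + 17t^2 + 92t + 160.
Try t = -4: p(-4) = 0, so -4 is a root.
Dividing by (t + 4) leaves t^2 + 13t + 40.
The quadratic factors as (t + 8)·(t + 5).
Eigenvalues: -8, -5, -4.

-8, -5, -4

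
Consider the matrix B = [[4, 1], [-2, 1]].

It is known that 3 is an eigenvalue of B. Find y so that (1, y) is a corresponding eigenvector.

We need (B - 3I)v = 0.
B - 3I = [[1, 1], [-2, -2]].
Row 1: (1)·1 + (1)·y = 0
Row 2: (-2)·1 + (-2)·y = 0
Solving gives y = -1.
Check: B·(1, -1) = (3, -3) = 3·(1, -1).

-1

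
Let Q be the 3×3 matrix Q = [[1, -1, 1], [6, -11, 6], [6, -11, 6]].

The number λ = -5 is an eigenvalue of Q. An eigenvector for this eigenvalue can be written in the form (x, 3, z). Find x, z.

0, 3

We need (Q + 5I)v = 0.
Q + 5I = [[6, -1, 1], [6, -6, 6], [6, -11, 11]].
Row 1: (6)·x + (-1)·3 + (1)·z = 0
Row 2: (6)·x + (-6)·3 + (6)·z = 0
Row 3: (6)·x + (-11)·3 + (11)·z = 0
Solving gives x = 0, z = 3.
Check: Q·(0, 3, 3) = (0, -15, -15) = -5·(0, 3, 3).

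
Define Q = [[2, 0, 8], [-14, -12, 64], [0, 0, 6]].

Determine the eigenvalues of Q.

Compute the characteristic polynomial p(μ) = det(μI - Q).
Expanding along the first row, p(μ) = μ^3 + 4μ^2 - 84μ + 144.
Try μ = 6: p(6) = 0, so 6 is a root.
Factor out (μ - 6): p(μ) = (μ - 6)·(μ^2 + 10μ - 24).
The quadratic factors as (μ + 12)·(μ - 2).
Eigenvalues: -12, 2, 6.

-12, 2, 6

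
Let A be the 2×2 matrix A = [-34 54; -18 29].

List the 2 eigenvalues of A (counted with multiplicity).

det(A - tI) = (-34 - t)(29 - t) - (54)·(-18) = t^2 + 5t - 14.
This factors as (t + 7)·(t - 2) = 0.
Eigenvalues: -7, 2.

-7, 2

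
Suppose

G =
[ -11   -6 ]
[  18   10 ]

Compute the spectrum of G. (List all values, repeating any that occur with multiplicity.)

-2, 1

det(G - μI) = (-11 - μ)(10 - μ) - (-6)·(18) = μ^2 + μ - 2.
This factors as (μ + 2)·(μ - 1) = 0.
Eigenvalues: -2, 1.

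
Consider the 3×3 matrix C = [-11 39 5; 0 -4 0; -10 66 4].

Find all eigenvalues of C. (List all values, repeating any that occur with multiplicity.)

Set up det(tI - C) = 0.
Expanding along the first row, p(t) = t^3 + 11t^2 + 34t + 24.
Try t = -1: p(-1) = 0, so -1 is a root.
Dividing by (t + 1) leaves t^2 + 10t + 24.
The quadratic factors as (t + 6)·(t + 4).
Eigenvalues: -6, -4, -1.

-6, -4, -1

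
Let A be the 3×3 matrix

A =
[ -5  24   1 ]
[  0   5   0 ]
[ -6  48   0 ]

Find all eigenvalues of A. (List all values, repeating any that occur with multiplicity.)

The characteristic polynomial is p(λ) = det(λI - A).
Cofactor expansion gives p(λ) = λ^3 - 19λ - 30.
Since p(-3) = 0, λ = -3 is a root.
Factor out (λ + 3): p(λ) = (λ + 3)·(λ^2 - 3λ - 10).
The quadratic factors as (λ + 2)·(λ - 5).
Eigenvalues: -3, -2, 5.

-3, -2, 5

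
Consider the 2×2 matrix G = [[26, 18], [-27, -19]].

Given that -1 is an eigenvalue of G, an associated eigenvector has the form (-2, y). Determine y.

3

We need (G + 1I)v = 0.
G + 1I = [[27, 18], [-27, -18]].
Row 1: (27)·-2 + (18)·y = 0
Row 2: (-27)·-2 + (-18)·y = 0
Solving gives y = 3.
Check: G·(-2, 3) = (2, -3) = -1·(-2, 3).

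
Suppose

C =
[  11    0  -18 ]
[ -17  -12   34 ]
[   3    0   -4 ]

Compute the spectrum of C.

Compute the characteristic polynomial p(λ) = det(λI - C).
Cofactor expansion gives p(λ) = λ^3 + 5λ^2 - 74λ + 120.
Try λ = -12: p(-12) = 0, so -12 is a root.
Factor out (λ + 12): p(λ) = (λ + 12)·(λ^2 - 7λ + 10).
The quadratic factors as (λ - 2)·(λ - 5).
Eigenvalues: -12, 2, 5.

-12, 2, 5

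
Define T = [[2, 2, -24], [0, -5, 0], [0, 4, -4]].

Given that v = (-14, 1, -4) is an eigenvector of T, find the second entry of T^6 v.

15625

First find the eigenvalue: Tv = (70, -5, 20) = -5·(-14, 1, -4), so λ = -5.
Then T^6 v = λ^6·v = (-5)^6·(-14, 1, -4) = 15625·(-14, 1, -4) = (-218750, 15625, -62500).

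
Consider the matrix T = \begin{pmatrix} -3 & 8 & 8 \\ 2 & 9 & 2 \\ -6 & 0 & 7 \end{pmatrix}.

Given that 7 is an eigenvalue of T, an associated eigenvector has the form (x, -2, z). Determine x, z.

0, 2

We need (T - 7I)v = 0.
T - 7I = [[-10, 8, 8], [2, 2, 2], [-6, 0, 0]].
Row 1: (-10)·x + (8)·-2 + (8)·z = 0
Row 2: (2)·x + (2)·-2 + (2)·z = 0
Row 3: (-6)·x + (0)·-2 + (0)·z = 0
Solving gives x = 0, z = 2.
Check: T·(0, -2, 2) = (0, -14, 14) = 7·(0, -2, 2).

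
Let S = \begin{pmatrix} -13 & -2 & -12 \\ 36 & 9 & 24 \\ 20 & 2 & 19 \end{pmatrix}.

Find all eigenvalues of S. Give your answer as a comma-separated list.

3, 5, 7

Set up det(tI - S) = 0.
Expanding the 3×3 determinant: p(t) = t^3 - 15t^2 + 71t - 105.
Rational-root test: t = 3 gives p(3) = 0.
Factor out (t - 3): p(t) = (t - 3)·(t^2 - 12t + 35).
The quadratic factors as (t - 5)·(t - 7).
Eigenvalues: 3, 5, 7.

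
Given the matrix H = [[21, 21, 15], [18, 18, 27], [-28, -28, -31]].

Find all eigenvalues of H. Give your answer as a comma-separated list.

-3, 0, 11

The characteristic polynomial is p(λ) = det(λI - H).
Expanding along the first row, p(λ) = λ^3 - 8λ^2 - 33λ.
Rational-root test: λ = -3 gives p(-3) = 0.
Dividing by (λ + 3) leaves λ^2 - 11λ.
The quadratic factors as λ·(λ - 11).
Eigenvalues: -3, 0, 11.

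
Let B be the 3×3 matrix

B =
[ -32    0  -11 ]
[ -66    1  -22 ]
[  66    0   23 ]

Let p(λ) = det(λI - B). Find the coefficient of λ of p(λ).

p(λ) = λ^3 + 8λ^2 - 19λ + 10.
The coefficient of λ is -19.

-19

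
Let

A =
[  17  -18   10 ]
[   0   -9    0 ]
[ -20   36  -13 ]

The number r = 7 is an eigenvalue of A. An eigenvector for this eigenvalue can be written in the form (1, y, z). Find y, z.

0, -1

We need (A - 7I)v = 0.
A - 7I = [[10, -18, 10], [0, -16, 0], [-20, 36, -20]].
Row 1: (10)·1 + (-18)·y + (10)·z = 0
Row 2: (0)·1 + (-16)·y + (0)·z = 0
Row 3: (-20)·1 + (36)·y + (-20)·z = 0
Solving gives y = 0, z = -1.
Check: A·(1, 0, -1) = (7, 0, -7) = 7·(1, 0, -1).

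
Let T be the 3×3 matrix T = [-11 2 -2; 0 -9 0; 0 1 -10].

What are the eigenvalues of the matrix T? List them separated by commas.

-11, -10, -9

Set up det(rI - T) = 0.
Expanding along the first row, p(r) = r^3 + 30r^2 + 299r + 990.
Since p(-11) = 0, r = -11 is a root.
Dividing by (r + 11) leaves r^2 + 19r + 90.
The quadratic factors as (r + 10)·(r + 9).
Eigenvalues: -11, -10, -9.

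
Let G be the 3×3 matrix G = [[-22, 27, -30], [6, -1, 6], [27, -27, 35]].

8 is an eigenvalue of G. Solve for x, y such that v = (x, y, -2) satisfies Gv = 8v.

We need (G - 8I)v = 0.
G - 8I = [[-30, 27, -30], [6, -9, 6], [27, -27, 27]].
Row 1: (-30)·x + (27)·y + (-30)·-2 = 0
Row 2: (6)·x + (-9)·y + (6)·-2 = 0
Row 3: (27)·x + (-27)·y + (27)·-2 = 0
Solving gives x = 2, y = 0.
Check: G·(2, 0, -2) = (16, 0, -16) = 8·(2, 0, -2).

2, 0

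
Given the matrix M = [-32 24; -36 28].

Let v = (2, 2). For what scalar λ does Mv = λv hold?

Compute Mv: M·(2, 2) = (-16, -16).
Since Mv = λv, compare component 1: -16 = λ·2, so λ = -8.

-8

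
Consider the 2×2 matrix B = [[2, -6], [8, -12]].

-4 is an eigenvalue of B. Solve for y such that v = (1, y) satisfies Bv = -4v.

We need (B + 4I)v = 0.
B + 4I = [[6, -6], [8, -8]].
Row 1: (6)·1 + (-6)·y = 0
Row 2: (8)·1 + (-8)·y = 0
Solving gives y = 1.
Check: B·(1, 1) = (-4, -4) = -4·(1, 1).

1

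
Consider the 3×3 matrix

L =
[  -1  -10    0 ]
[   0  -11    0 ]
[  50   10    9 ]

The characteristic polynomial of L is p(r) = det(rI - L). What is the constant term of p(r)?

-99

p(r) = r^3 + 3r^2 - 97r - 99.
The constant term is -99.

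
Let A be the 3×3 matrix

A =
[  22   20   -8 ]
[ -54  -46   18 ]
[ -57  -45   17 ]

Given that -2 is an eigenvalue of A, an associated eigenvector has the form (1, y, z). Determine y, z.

0, 3

We need (A + 2I)v = 0.
A + 2I = [[24, 20, -8], [-54, -44, 18], [-57, -45, 19]].
Row 1: (24)·1 + (20)·y + (-8)·z = 0
Row 2: (-54)·1 + (-44)·y + (18)·z = 0
Row 3: (-57)·1 + (-45)·y + (19)·z = 0
Solving gives y = 0, z = 3.
Check: A·(1, 0, 3) = (-2, 0, -6) = -2·(1, 0, 3).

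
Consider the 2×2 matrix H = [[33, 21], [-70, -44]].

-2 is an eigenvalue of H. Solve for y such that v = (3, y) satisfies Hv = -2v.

We need (H + 2I)v = 0.
H + 2I = [[35, 21], [-70, -42]].
Row 1: (35)·3 + (21)·y = 0
Row 2: (-70)·3 + (-42)·y = 0
Solving gives y = -5.
Check: H·(3, -5) = (-6, 10) = -2·(3, -5).

-5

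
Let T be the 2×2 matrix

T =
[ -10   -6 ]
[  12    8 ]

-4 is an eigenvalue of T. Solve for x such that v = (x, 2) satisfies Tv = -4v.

We need (T + 4I)v = 0.
T + 4I = [[-6, -6], [12, 12]].
Row 1: (-6)·x + (-6)·2 = 0
Row 2: (12)·x + (12)·2 = 0
Solving gives x = -2.
Check: T·(-2, 2) = (8, -8) = -4·(-2, 2).

-2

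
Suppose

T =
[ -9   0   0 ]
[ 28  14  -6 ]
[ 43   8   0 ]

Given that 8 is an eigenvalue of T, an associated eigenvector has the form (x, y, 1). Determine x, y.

0, 1

We need (T - 8I)v = 0.
T - 8I = [[-17, 0, 0], [28, 6, -6], [43, 8, -8]].
Row 1: (-17)·x + (0)·y + (0)·1 = 0
Row 2: (28)·x + (6)·y + (-6)·1 = 0
Row 3: (43)·x + (8)·y + (-8)·1 = 0
Solving gives x = 0, y = 1.
Check: T·(0, 1, 1) = (0, 8, 8) = 8·(0, 1, 1).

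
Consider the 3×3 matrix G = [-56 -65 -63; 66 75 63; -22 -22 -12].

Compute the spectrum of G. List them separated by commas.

-12, 9, 10

Compute the characteristic polynomial p(lambda) = det(lambda·I - G).
Expanding along the first row, p(lambda) = lambda^3 - 7·lambda^2 - 138·lambda + 1080.
Rational-root test: lambda = 9 gives p(9) = 0.
Factor out (lambda - 9): p(lambda) = (lambda - 9)·(lambda^2 + 2·lambda - 120).
The quadratic factors as (lambda + 12)·(lambda - 10).
Eigenvalues: -12, 9, 10.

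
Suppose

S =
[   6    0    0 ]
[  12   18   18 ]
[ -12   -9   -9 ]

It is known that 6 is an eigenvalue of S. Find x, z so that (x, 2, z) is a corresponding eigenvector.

1, -2

We need (S - 6I)v = 0.
S - 6I = [[0, 0, 0], [12, 12, 18], [-12, -9, -15]].
Row 1: (0)·x + (0)·2 + (0)·z = 0
Row 2: (12)·x + (12)·2 + (18)·z = 0
Row 3: (-12)·x + (-9)·2 + (-15)·z = 0
Solving gives x = 1, z = -2.
Check: S·(1, 2, -2) = (6, 12, -12) = 6·(1, 2, -2).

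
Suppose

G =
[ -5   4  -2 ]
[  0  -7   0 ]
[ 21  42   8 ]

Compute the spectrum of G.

-7, 1, 2

Compute the characteristic polynomial p(s) = det(sI - G).
Expanding along the first row, p(s) = s^3 + 4s^2 - 19s + 14.
Since p(1) = 0, s = 1 is a root.
Factor out (s - 1): p(s) = (s - 1)·(s^2 + 5s - 14).
The quadratic factors as (s + 7)·(s - 2).
Eigenvalues: -7, 1, 2.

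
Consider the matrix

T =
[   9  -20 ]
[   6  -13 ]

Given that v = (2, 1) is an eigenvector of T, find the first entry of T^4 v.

First find the eigenvalue: Tv = (-2, -1) = -1·(2, 1), so λ = -1.
Then T^4 v = λ^4·v = (-1)^4·(2, 1) = 1·(2, 1) = (2, 1).

2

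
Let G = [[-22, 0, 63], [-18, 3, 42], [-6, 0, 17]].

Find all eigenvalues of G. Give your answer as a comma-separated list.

The characteristic polynomial is p(lambda) = det(lambda·I - G).
Cofactor expansion gives p(lambda) = lambda^3 + 2·lambda^2 - 11·lambda - 12.
Try lambda = -1: p(-1) = 0, so -1 is a root.
Dividing by (lambda + 1) leaves lambda^2 + lambda - 12.
The quadratic factors as (lambda + 4)·(lambda - 3).
Eigenvalues: -4, -1, 3.

-4, -1, 3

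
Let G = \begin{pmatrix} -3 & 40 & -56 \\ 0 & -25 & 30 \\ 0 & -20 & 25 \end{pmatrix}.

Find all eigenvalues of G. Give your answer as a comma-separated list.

-5, -3, 5

Compute the characteristic polynomial p(μ) = det(μI - G).
Cofactor expansion gives p(μ) = μ^3 + 3μ^2 - 25μ - 75.
Since p(-3) = 0, μ = -3 is a root.
Dividing by (μ + 3) leaves μ^2 - 25.
The quadratic factors as (μ + 5)·(μ - 5).
Eigenvalues: -5, -3, 5.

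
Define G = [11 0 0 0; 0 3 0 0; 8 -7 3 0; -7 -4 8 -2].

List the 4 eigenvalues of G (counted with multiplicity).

G is lower triangular, so its eigenvalues are the diagonal entries.
Diagonal: 11, 3, 3, -2.

-2, 3, 3, 11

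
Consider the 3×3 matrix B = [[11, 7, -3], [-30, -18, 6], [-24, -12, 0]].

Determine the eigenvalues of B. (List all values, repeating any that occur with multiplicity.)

-4, -3, 0

Compute the characteristic polynomial p(t) = det(tI - B).
Expanding the 3×3 determinant: p(t) = t^3 + 7t^2 + 12t.
Since p(-4) = 0, t = -4 is a root.
Factor out (t + 4): p(t) = (t + 4)·(t^2 + 3t).
The quadratic factors as (t + 3)·t.
Eigenvalues: -4, -3, 0.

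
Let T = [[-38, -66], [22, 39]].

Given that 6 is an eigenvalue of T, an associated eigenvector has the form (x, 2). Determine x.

We need (T - 6I)v = 0.
T - 6I = [[-44, -66], [22, 33]].
Row 1: (-44)·x + (-66)·2 = 0
Row 2: (22)·x + (33)·2 = 0
Solving gives x = -3.
Check: T·(-3, 2) = (-18, 12) = 6·(-3, 2).

-3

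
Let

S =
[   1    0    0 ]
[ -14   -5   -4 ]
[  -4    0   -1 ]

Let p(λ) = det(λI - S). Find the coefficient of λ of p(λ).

p(λ) = λ^3 + 5λ^2 - λ - 5.
The coefficient of λ is -1.

-1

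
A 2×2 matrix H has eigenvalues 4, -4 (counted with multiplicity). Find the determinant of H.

-16

det(H) is the product of the eigenvalues: (4) · (-4) = -16.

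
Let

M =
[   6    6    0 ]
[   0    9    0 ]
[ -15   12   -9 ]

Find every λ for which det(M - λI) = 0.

-9, 6, 9

Compute the characteristic polynomial p(lambda) = det(lambda·I - M).
Expanding the 3×3 determinant: p(lambda) = lambda^3 - 6·lambda^2 - 81·lambda + 486.
Try lambda = 6: p(6) = 0, so 6 is a root.
Factor out (lambda - 6): p(lambda) = (lambda - 6)·(lambda^2 - 81).
The quadratic factors as (lambda + 9)·(lambda - 9).
Eigenvalues: -9, 6, 9.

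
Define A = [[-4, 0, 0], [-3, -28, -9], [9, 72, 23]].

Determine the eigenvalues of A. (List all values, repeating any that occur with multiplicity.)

Compute the characteristic polynomial p(μ) = det(μI - A).
Expanding the 3×3 determinant: p(μ) = μ^3 + 9μ^2 + 24μ + 16.
Try μ = -1: p(-1) = 0, so -1 is a root.
Factor out (μ + 1): p(μ) = (μ + 1)·(μ^2 + 8μ + 16).
The quadratic factor is (μ + 4)^2.
Eigenvalues: -4, -4, -1.

-4, -4, -1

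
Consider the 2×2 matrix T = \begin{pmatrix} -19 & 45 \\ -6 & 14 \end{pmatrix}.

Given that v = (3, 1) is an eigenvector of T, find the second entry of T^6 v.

4096

First find the eigenvalue: Tv = (-12, -4) = -4·(3, 1), so λ = -4.
Then T^6 v = λ^6·v = (-4)^6·(3, 1) = 4096·(3, 1) = (12288, 4096).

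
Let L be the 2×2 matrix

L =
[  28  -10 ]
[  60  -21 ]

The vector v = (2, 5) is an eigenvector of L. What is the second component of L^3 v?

First find the eigenvalue: Lv = (6, 15) = 3·(2, 5), so λ = 3.
Then L^3 v = λ^3·v = 3^3·(2, 5) = 27·(2, 5) = (54, 135).

135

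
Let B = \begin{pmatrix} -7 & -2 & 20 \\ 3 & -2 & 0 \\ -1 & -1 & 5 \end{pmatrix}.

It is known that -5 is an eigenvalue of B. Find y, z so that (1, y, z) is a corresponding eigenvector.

-1, 0

We need (B + 5I)v = 0.
B + 5I = [[-2, -2, 20], [3, 3, 0], [-1, -1, 10]].
Row 1: (-2)·1 + (-2)·y + (20)·z = 0
Row 2: (3)·1 + (3)·y + (0)·z = 0
Row 3: (-1)·1 + (-1)·y + (10)·z = 0
Solving gives y = -1, z = 0.
Check: B·(1, -1, 0) = (-5, 5, 0) = -5·(1, -1, 0).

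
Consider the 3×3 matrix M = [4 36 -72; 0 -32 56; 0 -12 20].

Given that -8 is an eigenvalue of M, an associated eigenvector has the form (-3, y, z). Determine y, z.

7, 3

We need (M + 8I)v = 0.
M + 8I = [[12, 36, -72], [0, -24, 56], [0, -12, 28]].
Row 1: (12)·-3 + (36)·y + (-72)·z = 0
Row 2: (0)·-3 + (-24)·y + (56)·z = 0
Row 3: (0)·-3 + (-12)·y + (28)·z = 0
Solving gives y = 7, z = 3.
Check: M·(-3, 7, 3) = (24, -56, -24) = -8·(-3, 7, 3).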